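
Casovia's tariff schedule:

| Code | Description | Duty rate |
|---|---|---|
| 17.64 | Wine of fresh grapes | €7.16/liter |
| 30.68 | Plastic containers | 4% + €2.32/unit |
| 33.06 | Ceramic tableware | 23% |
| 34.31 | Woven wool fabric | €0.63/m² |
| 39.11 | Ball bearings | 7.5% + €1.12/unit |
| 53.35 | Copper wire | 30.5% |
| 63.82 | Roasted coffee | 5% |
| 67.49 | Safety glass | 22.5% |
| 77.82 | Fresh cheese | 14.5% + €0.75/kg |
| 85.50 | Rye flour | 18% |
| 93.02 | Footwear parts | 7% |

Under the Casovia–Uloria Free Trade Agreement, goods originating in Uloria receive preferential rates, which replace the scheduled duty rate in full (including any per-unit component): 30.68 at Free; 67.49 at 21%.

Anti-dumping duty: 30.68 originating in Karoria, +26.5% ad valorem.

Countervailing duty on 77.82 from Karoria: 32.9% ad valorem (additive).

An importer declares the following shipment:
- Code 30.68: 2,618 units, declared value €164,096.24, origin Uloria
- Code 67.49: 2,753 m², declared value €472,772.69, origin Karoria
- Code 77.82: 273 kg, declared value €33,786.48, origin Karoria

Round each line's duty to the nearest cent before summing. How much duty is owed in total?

€122,593.40

Line 1 (30.68, Uloria, 2,618 units, €164,096.24):
Base rate for 30.68 is 4% + €2.32/unit.
Origin Uloria qualifies under the Casovia–Uloria agreement and 30.68 is covered: preferential rate Free applies instead.
The additional-duty order on 30.68 targets Karoria, not Uloria; it does not apply.
Duty = €164,096.24 × 0% = €0.00.
Line 2 (67.49, Karoria, 2,753 m², €472,772.69):
Base rate for 67.49 is 22.5%.
67.49 has an FTA preferential rate, but origin Karoria is not Uloria; base rate stands.
Duty = €472,772.69 × 22.5% = €106,373.86.
Line 3 (77.82, Karoria, 273 kg, €33,786.48):
Base rate for 77.82 is 14.5% + €0.75/kg.
Additional duty on 77.82 from Karoria: +32.9%. Applied ad valorem rate: 14.5% + 32.9% = 47.4%.
Duty = €33,786.48 × 47.4% + 273 × €0.75 = €16,219.54.
Total = €0.00 + €106,373.86 + €16,219.54 = €122,593.40.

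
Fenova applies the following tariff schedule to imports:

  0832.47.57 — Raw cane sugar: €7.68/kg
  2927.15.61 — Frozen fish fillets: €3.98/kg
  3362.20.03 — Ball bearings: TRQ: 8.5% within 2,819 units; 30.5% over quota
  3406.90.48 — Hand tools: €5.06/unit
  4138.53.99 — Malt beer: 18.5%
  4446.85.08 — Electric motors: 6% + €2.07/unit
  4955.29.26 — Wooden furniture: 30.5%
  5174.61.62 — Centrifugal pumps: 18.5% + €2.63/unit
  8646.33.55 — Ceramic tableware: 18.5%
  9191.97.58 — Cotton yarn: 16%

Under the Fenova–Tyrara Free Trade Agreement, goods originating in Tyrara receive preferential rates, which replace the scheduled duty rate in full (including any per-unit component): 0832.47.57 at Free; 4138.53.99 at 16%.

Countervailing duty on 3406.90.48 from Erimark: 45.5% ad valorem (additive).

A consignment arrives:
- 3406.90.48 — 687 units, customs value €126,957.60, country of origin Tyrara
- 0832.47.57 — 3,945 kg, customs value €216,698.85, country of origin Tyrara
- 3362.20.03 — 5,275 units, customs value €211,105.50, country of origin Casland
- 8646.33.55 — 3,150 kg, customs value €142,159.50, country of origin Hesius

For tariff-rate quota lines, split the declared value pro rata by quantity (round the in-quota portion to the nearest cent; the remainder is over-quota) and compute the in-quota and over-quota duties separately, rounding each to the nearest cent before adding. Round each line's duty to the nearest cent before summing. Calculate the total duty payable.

Line 1 (3406.90.48, Tyrara, 687 units, €126,957.60):
Base rate for 3406.90.48 is €5.06/unit.
Origin Tyrara is the FTA partner but 3406.90.48 is not on the preference list; base rate stands.
The additional-duty order on 3406.90.48 targets Erimark, not Tyrara; it does not apply.
Duty = 687 × €5.06 = €3,476.22.
Line 2 (0832.47.57, Tyrara, 3,945 kg, €216,698.85):
Base rate for 0832.47.57 is €7.68/kg.
Origin Tyrara qualifies under the Fenova–Tyrara agreement and 0832.47.57 is covered: preferential rate Free applies instead.
Duty = €216,698.85 × 0% = €0.00.
Line 3 (3362.20.03, Casland, 5,275 units, €211,105.50):
Code 3362.20.03 is under a tariff-rate quota (threshold 2,819 units). In-quota: 2,819 units at 8.5%; over-quota: 2,456 units at 30.5%.
Pro-rata value split: in-quota = €211,105.50 × 2,819/5,275 = €112,816.38; over-quota = €211,105.50 − €112,816.38 = €98,289.12.
In-quota duty = €112,816.38 × 8.5% = €9,589.39. Over-quota duty = €98,289.12 × 30.5% = €29,978.18.
Line duty = €9,589.39 + €29,978.18 = €39,567.57.
Line 4 (8646.33.55, Hesius, 3,150 kg, €142,159.50):
Base rate for 8646.33.55 is 18.5%.
Duty = €142,159.50 × 18.5% = €26,299.51.
Total = €3,476.22 + €0.00 + €39,567.57 + €26,299.51 = €69,343.30.

€69,343.30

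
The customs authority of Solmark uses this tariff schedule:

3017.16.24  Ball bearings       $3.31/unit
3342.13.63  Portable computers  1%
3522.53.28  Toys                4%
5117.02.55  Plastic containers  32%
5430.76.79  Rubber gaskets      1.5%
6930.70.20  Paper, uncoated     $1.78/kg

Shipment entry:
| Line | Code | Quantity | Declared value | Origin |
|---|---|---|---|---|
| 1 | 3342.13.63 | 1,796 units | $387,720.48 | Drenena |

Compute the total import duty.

$3,877.20

Line 1 (3342.13.63, Drenena, 1,796 units, $387,720.48):
Base rate for 3342.13.63 is 1%.
Duty = $387,720.48 × 1% = $3,877.20.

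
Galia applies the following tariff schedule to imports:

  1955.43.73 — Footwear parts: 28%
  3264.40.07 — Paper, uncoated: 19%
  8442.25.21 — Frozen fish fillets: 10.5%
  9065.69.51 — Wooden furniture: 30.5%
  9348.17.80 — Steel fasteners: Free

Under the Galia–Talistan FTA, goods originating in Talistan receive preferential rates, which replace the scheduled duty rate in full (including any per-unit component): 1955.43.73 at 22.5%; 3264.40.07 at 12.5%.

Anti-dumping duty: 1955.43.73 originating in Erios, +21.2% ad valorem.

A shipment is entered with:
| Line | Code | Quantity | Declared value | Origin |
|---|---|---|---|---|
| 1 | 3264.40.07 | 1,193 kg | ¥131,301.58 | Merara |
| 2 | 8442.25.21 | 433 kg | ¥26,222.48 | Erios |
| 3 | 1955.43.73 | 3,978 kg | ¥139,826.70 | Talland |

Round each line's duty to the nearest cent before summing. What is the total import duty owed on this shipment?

¥66,852.14

Line 1 (3264.40.07, Merara, 1,193 kg, ¥131,301.58):
Base rate for 3264.40.07 is 19%.
3264.40.07 has an FTA preferential rate, but origin Merara is not Talistan; base rate stands.
Duty = ¥131,301.58 × 19% = ¥24,947.30.
Line 2 (8442.25.21, Erios, 433 kg, ¥26,222.48):
Base rate for 8442.25.21 is 10.5%.
Duty = ¥26,222.48 × 10.5% = ¥2,753.36.
Line 3 (1955.43.73, Talland, 3,978 kg, ¥139,826.70):
Base rate for 1955.43.73 is 28%.
1955.43.73 has an FTA preferential rate, but origin Talland is not Talistan; base rate stands.
The additional-duty order on 1955.43.73 targets Erios, not Talland; it does not apply.
Duty = ¥139,826.70 × 28% = ¥39,151.48.
Total = ¥24,947.30 + ¥2,753.36 + ¥39,151.48 = ¥66,852.14.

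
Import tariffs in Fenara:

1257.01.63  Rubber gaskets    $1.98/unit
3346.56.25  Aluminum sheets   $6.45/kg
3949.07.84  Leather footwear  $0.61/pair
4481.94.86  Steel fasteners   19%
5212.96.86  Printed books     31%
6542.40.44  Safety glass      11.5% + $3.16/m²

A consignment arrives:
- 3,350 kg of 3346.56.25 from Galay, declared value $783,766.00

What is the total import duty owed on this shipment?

$21,607.50

Line 1 (3346.56.25, Galay, 3,350 kg, $783,766.00):
Base rate for 3346.56.25 is $6.45/kg.
Duty = 3,350 × $6.45 = $21,607.50.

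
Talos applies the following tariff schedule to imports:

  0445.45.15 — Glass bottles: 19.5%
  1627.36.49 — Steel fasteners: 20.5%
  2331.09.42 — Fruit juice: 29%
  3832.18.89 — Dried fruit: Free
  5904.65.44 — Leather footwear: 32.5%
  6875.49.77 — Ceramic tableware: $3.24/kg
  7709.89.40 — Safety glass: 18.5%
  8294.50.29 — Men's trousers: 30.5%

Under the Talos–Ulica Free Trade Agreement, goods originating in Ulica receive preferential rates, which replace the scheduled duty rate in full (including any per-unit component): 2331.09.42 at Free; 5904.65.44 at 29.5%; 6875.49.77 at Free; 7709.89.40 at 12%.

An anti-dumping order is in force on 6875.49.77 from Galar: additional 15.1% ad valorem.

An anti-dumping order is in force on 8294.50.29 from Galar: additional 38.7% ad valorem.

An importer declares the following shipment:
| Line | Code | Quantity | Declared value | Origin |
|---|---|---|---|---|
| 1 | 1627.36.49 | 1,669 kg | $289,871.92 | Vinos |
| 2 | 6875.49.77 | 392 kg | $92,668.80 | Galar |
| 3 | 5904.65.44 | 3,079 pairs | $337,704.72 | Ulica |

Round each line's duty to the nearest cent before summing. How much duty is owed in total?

$174,309.70

Line 1 (1627.36.49, Vinos, 1,669 kg, $289,871.92):
Base rate for 1627.36.49 is 20.5%.
Duty = $289,871.92 × 20.5% = $59,423.74.
Line 2 (6875.49.77, Galar, 392 kg, $92,668.80):
Base rate for 6875.49.77 is $3.24/kg.
6875.49.77 has an FTA preferential rate, but origin Galar is not Ulica; base rate stands.
Additional duty on 6875.49.77 from Galar: +15.1% ad valorem. Applied ad valorem rate = 15.1%.
Duty = $92,668.80 × 15.1% + 392 × $3.24 = $15,263.07.
Line 3 (5904.65.44, Ulica, 3,079 pairs, $337,704.72):
Base rate for 5904.65.44 is 32.5%.
Origin Ulica qualifies under the Talos–Ulica agreement and 5904.65.44 is covered: preferential rate 29.5% applies instead.
Duty = $337,704.72 × 29.5% = $99,622.89.
Total = $59,423.74 + $15,263.07 + $99,622.89 = $174,309.70.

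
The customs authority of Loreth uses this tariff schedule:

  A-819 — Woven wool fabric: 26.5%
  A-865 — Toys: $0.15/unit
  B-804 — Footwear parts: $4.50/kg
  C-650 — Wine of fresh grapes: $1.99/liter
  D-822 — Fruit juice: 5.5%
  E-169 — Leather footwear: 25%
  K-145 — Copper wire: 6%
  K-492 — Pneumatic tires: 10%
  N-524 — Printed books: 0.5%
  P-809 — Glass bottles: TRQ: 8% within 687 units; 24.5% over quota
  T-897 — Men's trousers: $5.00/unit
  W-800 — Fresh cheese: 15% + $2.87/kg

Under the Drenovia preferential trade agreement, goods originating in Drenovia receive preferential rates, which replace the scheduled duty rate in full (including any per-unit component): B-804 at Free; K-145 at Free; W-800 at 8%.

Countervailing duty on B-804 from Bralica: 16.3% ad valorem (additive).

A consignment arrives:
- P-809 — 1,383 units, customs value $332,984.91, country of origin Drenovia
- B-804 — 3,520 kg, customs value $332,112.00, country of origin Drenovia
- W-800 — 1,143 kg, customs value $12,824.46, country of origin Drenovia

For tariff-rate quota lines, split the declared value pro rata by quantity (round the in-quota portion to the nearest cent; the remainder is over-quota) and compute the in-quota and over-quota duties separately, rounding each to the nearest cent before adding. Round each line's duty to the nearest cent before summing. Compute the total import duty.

$55,314.78

Line 1 (P-809, Drenovia, 1,383 units, $332,984.91):
Code P-809 is under a tariff-rate quota (threshold 687 units). In-quota: 687 units at 8%; over-quota: 696 units at 24.5%.
Pro-rata value split: in-quota = $332,984.91 × 687/1,383 = $165,408.99; over-quota = $332,984.91 − $165,408.99 = $167,575.92.
In-quota duty = $165,408.99 × 8% = $13,232.72. Over-quota duty = $167,575.92 × 24.5% = $41,056.10.
Line duty = $13,232.72 + $41,056.10 = $54,288.82.
Line 2 (B-804, Drenovia, 3,520 kg, $332,112.00):
Base rate for B-804 is $4.50/kg.
Origin Drenovia qualifies under the Loreth–Drenovia agreement and B-804 is covered: preferential rate Free applies instead.
The additional-duty order on B-804 targets Bralica, not Drenovia; it does not apply.
Duty = $332,112.00 × 0% = $0.00.
Line 3 (W-800, Drenovia, 1,143 kg, $12,824.46):
Base rate for W-800 is 15% + $2.87/kg.
Origin Drenovia qualifies under the Loreth–Drenovia agreement and W-800 is covered: preferential rate 8% applies instead.
Duty = $12,824.46 × 8% = $1,025.96.
Total = $54,288.82 + $0.00 + $1,025.96 = $55,314.78.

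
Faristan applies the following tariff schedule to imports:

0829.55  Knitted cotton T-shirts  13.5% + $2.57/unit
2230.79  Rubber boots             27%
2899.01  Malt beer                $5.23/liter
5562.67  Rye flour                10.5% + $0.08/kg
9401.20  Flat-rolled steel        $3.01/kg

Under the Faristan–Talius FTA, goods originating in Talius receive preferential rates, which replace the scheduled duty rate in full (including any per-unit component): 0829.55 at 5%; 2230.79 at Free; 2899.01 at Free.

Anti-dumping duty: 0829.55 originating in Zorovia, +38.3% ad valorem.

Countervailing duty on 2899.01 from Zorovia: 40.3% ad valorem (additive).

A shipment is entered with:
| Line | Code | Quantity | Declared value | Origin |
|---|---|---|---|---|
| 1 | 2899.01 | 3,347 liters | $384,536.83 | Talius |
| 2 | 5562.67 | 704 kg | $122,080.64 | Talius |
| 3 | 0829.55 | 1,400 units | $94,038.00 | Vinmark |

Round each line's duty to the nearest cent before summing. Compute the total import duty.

Line 1 (2899.01, Talius, 3,347 liters, $384,536.83):
Base rate for 2899.01 is $5.23/liter.
Origin Talius qualifies under the Faristan–Talius agreement and 2899.01 is covered: preferential rate Free applies instead.
The additional-duty order on 2899.01 targets Zorovia, not Talius; it does not apply.
Duty = $384,536.83 × 0% = $0.00.
Line 2 (5562.67, Talius, 704 kg, $122,080.64):
Base rate for 5562.67 is 10.5% + $0.08/kg.
Origin Talius is the FTA partner but 5562.67 is not on the preference list; base rate stands.
Duty = $122,080.64 × 10.5% + 704 × $0.08 = $12,874.79.
Line 3 (0829.55, Vinmark, 1,400 units, $94,038.00):
Base rate for 0829.55 is 13.5% + $2.57/unit.
0829.55 has an FTA preferential rate, but origin Vinmark is not Talius; base rate stands.
The additional-duty order on 0829.55 targets Zorovia, not Vinmark; it does not apply.
Duty = $94,038.00 × 13.5% + 1,400 × $2.57 = $16,293.13.
Total = $0.00 + $12,874.79 + $16,293.13 = $29,167.92.

$29,167.92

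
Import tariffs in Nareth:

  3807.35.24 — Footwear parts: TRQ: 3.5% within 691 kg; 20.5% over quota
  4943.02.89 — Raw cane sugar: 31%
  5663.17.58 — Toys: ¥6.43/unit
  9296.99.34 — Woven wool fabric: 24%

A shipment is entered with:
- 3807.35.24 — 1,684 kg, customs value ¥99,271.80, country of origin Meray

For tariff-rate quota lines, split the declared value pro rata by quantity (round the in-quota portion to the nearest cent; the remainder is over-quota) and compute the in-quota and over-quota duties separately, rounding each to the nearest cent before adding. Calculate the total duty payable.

Line 1 (3807.35.24, Meray, 1,684 kg, ¥99,271.80):
Code 3807.35.24 is under a tariff-rate quota (threshold 691 kg). In-quota: 691 kg at 3.5%; over-quota: 993 kg at 20.5%.
Pro-rata value split: in-quota = ¥99,271.80 × 691/1,684 = ¥40,734.45; over-quota = ¥99,271.80 − ¥40,734.45 = ¥58,537.35.
In-quota duty = ¥40,734.45 × 3.5% = ¥1,425.71. Over-quota duty = ¥58,537.35 × 20.5% = ¥12,000.16.
Line duty = ¥1,425.71 + ¥12,000.16 = ¥13,425.87.

¥13,425.87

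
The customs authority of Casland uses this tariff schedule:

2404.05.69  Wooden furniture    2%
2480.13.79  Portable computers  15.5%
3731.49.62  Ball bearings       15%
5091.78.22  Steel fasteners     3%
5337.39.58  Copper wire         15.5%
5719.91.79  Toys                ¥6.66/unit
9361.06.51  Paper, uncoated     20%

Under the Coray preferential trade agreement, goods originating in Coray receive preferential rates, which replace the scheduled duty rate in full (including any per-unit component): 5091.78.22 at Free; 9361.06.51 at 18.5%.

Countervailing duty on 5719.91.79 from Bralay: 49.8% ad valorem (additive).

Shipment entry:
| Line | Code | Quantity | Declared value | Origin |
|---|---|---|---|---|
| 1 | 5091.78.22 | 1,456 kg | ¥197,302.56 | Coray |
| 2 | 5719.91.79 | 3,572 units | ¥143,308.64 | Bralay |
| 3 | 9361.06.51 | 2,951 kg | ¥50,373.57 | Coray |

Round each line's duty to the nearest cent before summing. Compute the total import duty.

¥104,476.33

Line 1 (5091.78.22, Coray, 1,456 kg, ¥197,302.56):
Base rate for 5091.78.22 is 3%.
Origin Coray qualifies under the Casland–Coray agreement and 5091.78.22 is covered: preferential rate Free applies instead.
Duty = ¥197,302.56 × 0% = ¥0.00.
Line 2 (5719.91.79, Bralay, 3,572 units, ¥143,308.64):
Base rate for 5719.91.79 is ¥6.66/unit.
Additional duty on 5719.91.79 from Bralay: +49.8% ad valorem. Applied ad valorem rate = 49.8%.
Duty = ¥143,308.64 × 49.8% + 3,572 × ¥6.66 = ¥95,157.22.
Line 3 (9361.06.51, Coray, 2,951 kg, ¥50,373.57):
Base rate for 9361.06.51 is 20%.
Origin Coray qualifies under the Casland–Coray agreement and 9361.06.51 is covered: preferential rate 18.5% applies instead.
Duty = ¥50,373.57 × 18.5% = ¥9,319.11.
Total = ¥0.00 + ¥95,157.22 + ¥9,319.11 = ¥104,476.33.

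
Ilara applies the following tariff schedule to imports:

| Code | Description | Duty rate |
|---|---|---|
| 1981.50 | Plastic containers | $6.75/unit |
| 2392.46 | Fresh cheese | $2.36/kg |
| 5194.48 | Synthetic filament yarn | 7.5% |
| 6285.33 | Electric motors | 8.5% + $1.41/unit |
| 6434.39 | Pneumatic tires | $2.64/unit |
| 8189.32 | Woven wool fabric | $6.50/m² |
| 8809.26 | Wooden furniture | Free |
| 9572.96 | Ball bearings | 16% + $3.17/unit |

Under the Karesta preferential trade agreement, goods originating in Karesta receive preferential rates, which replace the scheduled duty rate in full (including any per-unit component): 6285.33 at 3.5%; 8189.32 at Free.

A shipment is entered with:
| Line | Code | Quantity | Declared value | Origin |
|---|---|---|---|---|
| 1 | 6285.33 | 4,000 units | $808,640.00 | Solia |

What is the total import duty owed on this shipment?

Line 1 (6285.33, Solia, 4,000 units, $808,640.00):
Base rate for 6285.33 is 8.5% + $1.41/unit.
6285.33 has an FTA preferential rate, but origin Solia is not Karesta; base rate stands.
Duty = $808,640.00 × 8.5% + 4,000 × $1.41 = $74,374.40.

$74,374.40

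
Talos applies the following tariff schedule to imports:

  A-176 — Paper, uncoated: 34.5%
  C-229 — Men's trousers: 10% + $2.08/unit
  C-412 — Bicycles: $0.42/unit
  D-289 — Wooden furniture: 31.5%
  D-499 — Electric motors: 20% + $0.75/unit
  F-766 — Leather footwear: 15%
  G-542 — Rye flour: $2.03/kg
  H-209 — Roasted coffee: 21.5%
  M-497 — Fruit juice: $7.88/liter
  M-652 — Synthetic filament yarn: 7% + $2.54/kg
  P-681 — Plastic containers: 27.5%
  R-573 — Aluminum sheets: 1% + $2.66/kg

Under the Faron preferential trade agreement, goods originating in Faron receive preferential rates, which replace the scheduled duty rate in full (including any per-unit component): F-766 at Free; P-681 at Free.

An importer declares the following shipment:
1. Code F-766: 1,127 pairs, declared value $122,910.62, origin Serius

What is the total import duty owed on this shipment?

Line 1 (F-766, Serius, 1,127 pairs, $122,910.62):
Base rate for F-766 is 15%.
F-766 has an FTA preferential rate, but origin Serius is not Faron; base rate stands.
Duty = $122,910.62 × 15% = $18,436.59.

$18,436.59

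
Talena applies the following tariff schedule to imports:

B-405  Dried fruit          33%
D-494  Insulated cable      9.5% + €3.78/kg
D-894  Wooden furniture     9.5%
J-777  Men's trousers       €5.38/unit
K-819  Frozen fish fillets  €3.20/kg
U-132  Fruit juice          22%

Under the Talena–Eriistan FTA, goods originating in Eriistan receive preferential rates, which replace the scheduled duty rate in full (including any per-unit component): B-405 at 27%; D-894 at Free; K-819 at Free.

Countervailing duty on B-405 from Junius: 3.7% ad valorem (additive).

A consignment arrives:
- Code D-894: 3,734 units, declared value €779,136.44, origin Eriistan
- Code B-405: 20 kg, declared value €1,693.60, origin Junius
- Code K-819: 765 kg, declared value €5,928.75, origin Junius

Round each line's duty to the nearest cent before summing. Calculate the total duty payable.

€3,069.55

Line 1 (D-894, Eriistan, 3,734 units, €779,136.44):
Base rate for D-894 is 9.5%.
Origin Eriistan qualifies under the Talena–Eriistan agreement and D-894 is covered: preferential rate Free applies instead.
Duty = €779,136.44 × 0% = €0.00.
Line 2 (B-405, Junius, 20 kg, €1,693.60):
Base rate for B-405 is 33%.
B-405 has an FTA preferential rate, but origin Junius is not Eriistan; base rate stands.
Additional duty on B-405 from Junius: +3.7%. Applied ad valorem rate: 33% + 3.7% = 36.7%.
Duty = €1,693.60 × 36.7% = €621.55.
Line 3 (K-819, Junius, 765 kg, €5,928.75):
Base rate for K-819 is €3.20/kg.
K-819 has an FTA preferential rate, but origin Junius is not Eriistan; base rate stands.
Duty = 765 × €3.20 = €2,448.00.
Total = €0.00 + €621.55 + €2,448.00 = €3,069.55.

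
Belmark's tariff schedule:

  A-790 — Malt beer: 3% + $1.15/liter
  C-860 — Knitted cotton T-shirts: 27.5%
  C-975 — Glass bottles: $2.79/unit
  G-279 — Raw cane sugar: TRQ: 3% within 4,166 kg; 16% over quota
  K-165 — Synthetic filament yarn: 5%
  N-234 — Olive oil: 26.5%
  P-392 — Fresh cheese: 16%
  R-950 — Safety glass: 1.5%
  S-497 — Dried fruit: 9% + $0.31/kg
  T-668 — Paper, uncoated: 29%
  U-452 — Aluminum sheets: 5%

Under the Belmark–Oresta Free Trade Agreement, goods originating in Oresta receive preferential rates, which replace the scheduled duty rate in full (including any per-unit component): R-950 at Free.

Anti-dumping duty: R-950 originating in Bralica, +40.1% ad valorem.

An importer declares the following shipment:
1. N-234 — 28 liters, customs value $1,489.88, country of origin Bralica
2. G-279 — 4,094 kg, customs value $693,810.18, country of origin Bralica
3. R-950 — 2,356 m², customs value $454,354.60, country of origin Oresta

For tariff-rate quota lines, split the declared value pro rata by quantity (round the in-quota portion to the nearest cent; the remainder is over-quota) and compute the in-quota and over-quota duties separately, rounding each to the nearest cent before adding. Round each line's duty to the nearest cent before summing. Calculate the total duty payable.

$21,209.13

Line 1 (N-234, Bralica, 28 liters, $1,489.88):
Base rate for N-234 is 26.5%.
Duty = $1,489.88 × 26.5% = $394.82.
Line 2 (G-279, Bralica, 4,094 kg, $693,810.18):
Code G-279 is under a tariff-rate quota (threshold 4,166 kg). Quantity 4,094 kg is within the quota, so the in-quota rate 3% applies to the full value.
Duty = $693,810.18 × 3% = $20,814.31.
Line 3 (R-950, Oresta, 2,356 m², $454,354.60):
Base rate for R-950 is 1.5%.
Origin Oresta qualifies under the Belmark–Oresta agreement and R-950 is covered: preferential rate Free applies instead.
The additional-duty order on R-950 targets Bralica, not Oresta; it does not apply.
Duty = $454,354.60 × 0% = $0.00.
Total = $394.82 + $20,814.31 + $0.00 = $21,209.13.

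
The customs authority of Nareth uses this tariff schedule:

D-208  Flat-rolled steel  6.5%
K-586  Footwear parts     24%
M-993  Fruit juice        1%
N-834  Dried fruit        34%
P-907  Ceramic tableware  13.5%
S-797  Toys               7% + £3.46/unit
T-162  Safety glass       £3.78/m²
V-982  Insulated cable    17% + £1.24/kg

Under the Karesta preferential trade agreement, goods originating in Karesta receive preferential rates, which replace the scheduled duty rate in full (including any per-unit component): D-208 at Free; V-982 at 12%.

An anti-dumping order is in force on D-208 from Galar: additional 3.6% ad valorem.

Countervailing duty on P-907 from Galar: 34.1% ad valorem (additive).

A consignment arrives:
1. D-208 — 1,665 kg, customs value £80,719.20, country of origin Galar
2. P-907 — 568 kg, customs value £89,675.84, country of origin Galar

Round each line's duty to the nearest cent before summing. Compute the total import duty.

£50,838.34

Line 1 (D-208, Galar, 1,665 kg, £80,719.20):
Base rate for D-208 is 6.5%.
D-208 has an FTA preferential rate, but origin Galar is not Karesta; base rate stands.
Additional duty on D-208 from Galar: +3.6%. Applied ad valorem rate: 6.5% + 3.6% = 10.1%.
Duty = £80,719.20 × 10.1% = £8,152.64.
Line 2 (P-907, Galar, 568 kg, £89,675.84):
Base rate for P-907 is 13.5%.
Additional duty on P-907 from Galar: +34.1%. Applied ad valorem rate: 13.5% + 34.1% = 47.6%.
Duty = £89,675.84 × 47.6% = £42,685.70.
Total = £8,152.64 + £42,685.70 = £50,838.34.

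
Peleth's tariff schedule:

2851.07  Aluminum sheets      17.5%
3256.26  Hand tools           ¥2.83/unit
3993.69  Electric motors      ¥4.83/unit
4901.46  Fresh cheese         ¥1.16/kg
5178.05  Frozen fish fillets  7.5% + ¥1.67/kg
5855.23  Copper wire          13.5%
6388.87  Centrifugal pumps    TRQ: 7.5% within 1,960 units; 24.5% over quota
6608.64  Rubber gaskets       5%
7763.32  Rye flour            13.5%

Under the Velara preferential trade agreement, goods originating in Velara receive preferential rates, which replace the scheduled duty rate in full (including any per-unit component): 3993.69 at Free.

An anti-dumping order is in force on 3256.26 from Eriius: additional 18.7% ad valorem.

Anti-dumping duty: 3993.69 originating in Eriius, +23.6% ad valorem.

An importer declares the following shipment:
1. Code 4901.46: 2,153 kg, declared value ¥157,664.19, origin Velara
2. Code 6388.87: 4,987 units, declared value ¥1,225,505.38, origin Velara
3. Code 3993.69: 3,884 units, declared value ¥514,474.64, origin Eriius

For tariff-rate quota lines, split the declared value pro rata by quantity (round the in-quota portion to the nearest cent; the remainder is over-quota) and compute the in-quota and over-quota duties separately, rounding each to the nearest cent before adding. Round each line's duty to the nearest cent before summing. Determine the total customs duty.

¥361,041.47

Line 1 (4901.46, Velara, 2,153 kg, ¥157,664.19):
Base rate for 4901.46 is ¥1.16/kg.
Origin Velara is the FTA partner but 4901.46 is not on the preference list; base rate stands.
Duty = 2,153 × ¥1.16 = ¥2,497.48.
Line 2 (6388.87, Velara, 4,987 units, ¥1,225,505.38):
Code 6388.87 is under a tariff-rate quota (threshold 1,960 units). In-quota: 1,960 units at 7.5%; over-quota: 3,027 units at 24.5%.
Pro-rata value split: in-quota = ¥1,225,505.38 × 1,960/4,987 = ¥481,650.40; over-quota = ¥1,225,505.38 − ¥481,650.40 = ¥743,854.98.
In-quota duty = ¥481,650.40 × 7.5% = ¥36,123.78. Over-quota duty = ¥743,854.98 × 24.5% = ¥182,244.47.
Line duty = ¥36,123.78 + ¥182,244.47 = ¥218,368.25.
Line 3 (3993.69, Eriius, 3,884 units, ¥514,474.64):
Base rate for 3993.69 is ¥4.83/unit.
3993.69 has an FTA preferential rate, but origin Eriius is not Velara; base rate stands.
Additional duty on 3993.69 from Eriius: +23.6% ad valorem. Applied ad valorem rate = 23.6%.
Duty = ¥514,474.64 × 23.6% + 3,884 × ¥4.83 = ¥140,175.74.
Total = ¥2,497.48 + ¥218,368.25 + ¥140,175.74 = ¥361,041.47.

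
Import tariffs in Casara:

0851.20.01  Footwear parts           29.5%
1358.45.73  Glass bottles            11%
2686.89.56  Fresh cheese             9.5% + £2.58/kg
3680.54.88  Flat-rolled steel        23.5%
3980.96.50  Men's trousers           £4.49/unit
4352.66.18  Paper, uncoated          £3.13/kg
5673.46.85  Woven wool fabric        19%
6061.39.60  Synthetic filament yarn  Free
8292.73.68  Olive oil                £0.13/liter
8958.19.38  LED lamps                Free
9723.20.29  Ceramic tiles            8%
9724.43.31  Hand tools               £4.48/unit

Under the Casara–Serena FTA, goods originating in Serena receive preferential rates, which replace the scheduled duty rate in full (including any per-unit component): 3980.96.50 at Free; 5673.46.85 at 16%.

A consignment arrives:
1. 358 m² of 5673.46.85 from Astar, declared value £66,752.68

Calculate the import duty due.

£12,683.01

Line 1 (5673.46.85, Astar, 358 m², £66,752.68):
Base rate for 5673.46.85 is 19%.
5673.46.85 has an FTA preferential rate, but origin Astar is not Serena; base rate stands.
Duty = £66,752.68 × 19% = £12,683.01.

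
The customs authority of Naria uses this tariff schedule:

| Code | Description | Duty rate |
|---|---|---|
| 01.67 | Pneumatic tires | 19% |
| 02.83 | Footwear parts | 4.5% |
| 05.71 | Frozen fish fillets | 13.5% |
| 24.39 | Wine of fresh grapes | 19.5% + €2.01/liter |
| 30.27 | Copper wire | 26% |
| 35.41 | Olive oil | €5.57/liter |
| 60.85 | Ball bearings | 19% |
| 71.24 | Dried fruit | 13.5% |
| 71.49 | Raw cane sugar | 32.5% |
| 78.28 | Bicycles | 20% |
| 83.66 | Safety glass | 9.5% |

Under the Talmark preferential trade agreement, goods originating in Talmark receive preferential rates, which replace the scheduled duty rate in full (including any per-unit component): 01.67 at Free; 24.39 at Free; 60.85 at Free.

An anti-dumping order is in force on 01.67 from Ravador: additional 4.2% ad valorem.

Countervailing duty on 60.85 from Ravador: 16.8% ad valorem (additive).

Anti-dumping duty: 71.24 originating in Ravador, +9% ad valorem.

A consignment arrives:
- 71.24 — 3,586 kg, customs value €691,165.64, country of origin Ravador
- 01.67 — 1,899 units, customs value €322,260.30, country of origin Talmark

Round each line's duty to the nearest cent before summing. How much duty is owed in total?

€155,512.27

Line 1 (71.24, Ravador, 3,586 kg, €691,165.64):
Base rate for 71.24 is 13.5%.
Additional duty on 71.24 from Ravador: +9%. Applied ad valorem rate: 13.5% + 9% = 22.5%.
Duty = €691,165.64 × 22.5% = €155,512.27.
Line 2 (01.67, Talmark, 1,899 units, €322,260.30):
Base rate for 01.67 is 19%.
Origin Talmark qualifies under the Naria–Talmark agreement and 01.67 is covered: preferential rate Free applies instead.
The additional-duty order on 01.67 targets Ravador, not Talmark; it does not apply.
Duty = €322,260.30 × 0% = €0.00.
Total = €155,512.27 + €0.00 = €155,512.27.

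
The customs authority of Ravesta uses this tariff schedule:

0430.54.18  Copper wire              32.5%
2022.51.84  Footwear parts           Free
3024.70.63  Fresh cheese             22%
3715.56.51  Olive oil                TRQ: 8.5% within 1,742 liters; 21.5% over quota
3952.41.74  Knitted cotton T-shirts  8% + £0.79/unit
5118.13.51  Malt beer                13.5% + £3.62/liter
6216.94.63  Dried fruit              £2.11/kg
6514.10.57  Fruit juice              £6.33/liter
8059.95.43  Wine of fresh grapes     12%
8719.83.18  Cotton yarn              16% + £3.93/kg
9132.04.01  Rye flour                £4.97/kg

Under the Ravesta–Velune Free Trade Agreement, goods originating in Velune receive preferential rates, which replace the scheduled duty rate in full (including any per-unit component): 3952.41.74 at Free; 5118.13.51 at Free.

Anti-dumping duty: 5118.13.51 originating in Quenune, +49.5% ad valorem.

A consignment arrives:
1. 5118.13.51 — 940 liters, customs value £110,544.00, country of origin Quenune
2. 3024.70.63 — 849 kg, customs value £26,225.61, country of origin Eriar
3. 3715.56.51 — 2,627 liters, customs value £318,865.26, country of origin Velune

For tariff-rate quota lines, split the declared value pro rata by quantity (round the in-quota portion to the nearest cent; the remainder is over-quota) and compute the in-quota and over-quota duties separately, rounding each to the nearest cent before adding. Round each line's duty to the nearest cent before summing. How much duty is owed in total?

£119,883.47

Line 1 (5118.13.51, Quenune, 940 liters, £110,544.00):
Base rate for 5118.13.51 is 13.5% + £3.62/liter.
5118.13.51 has an FTA preferential rate, but origin Quenune is not Velune; base rate stands.
Additional duty on 5118.13.51 from Quenune: +49.5%. Applied ad valorem rate: 13.5% + 49.5% = 63%.
Duty = £110,544.00 × 63% + 940 × £3.62 = £73,045.52.
Line 2 (3024.70.63, Eriar, 849 kg, £26,225.61):
Base rate for 3024.70.63 is 22%.
Duty = £26,225.61 × 22% = £5,769.63.
Line 3 (3715.56.51, Velune, 2,627 liters, £318,865.26):
Code 3715.56.51 is under a tariff-rate quota (threshold 1,742 liters). In-quota: 1,742 liters at 8.5%; over-quota: 885 liters at 21.5%.
Pro-rata value split: in-quota = £318,865.26 × 1,742/2,627 = £211,443.96; over-quota = £318,865.26 − £211,443.96 = £107,421.30.
In-quota duty = £211,443.96 × 8.5% = £17,972.74. Over-quota duty = £107,421.30 × 21.5% = £23,095.58.
Line duty = £17,972.74 + £23,095.58 = £41,068.32.
Total = £73,045.52 + £5,769.63 + £41,068.32 = £119,883.47.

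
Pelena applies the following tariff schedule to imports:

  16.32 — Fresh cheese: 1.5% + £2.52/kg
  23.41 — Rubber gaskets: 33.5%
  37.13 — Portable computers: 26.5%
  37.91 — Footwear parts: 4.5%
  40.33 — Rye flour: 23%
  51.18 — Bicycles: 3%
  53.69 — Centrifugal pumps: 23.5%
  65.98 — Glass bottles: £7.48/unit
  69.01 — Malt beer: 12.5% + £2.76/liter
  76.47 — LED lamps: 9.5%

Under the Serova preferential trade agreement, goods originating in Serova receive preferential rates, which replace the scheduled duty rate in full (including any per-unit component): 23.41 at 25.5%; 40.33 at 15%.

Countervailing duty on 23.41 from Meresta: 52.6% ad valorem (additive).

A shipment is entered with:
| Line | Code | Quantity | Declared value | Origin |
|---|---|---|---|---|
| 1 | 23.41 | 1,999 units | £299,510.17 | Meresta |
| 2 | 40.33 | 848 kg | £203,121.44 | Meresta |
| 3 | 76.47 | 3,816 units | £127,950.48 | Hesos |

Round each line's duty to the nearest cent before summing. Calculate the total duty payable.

Line 1 (23.41, Meresta, 1,999 units, £299,510.17):
Base rate for 23.41 is 33.5%.
23.41 has an FTA preferential rate, but origin Meresta is not Serova; base rate stands.
Additional duty on 23.41 from Meresta: +52.6%. Applied ad valorem rate: 33.5% + 52.6% = 86.1%.
Duty = £299,510.17 × 86.1% = £257,878.26.
Line 2 (40.33, Meresta, 848 kg, £203,121.44):
Base rate for 40.33 is 23%.
40.33 has an FTA preferential rate, but origin Meresta is not Serova; base rate stands.
Duty = £203,121.44 × 23% = £46,717.93.
Line 3 (76.47, Hesos, 3,816 units, £127,950.48):
Base rate for 76.47 is 9.5%.
Duty = £127,950.48 × 9.5% = £12,155.30.
Total = £257,878.26 + £46,717.93 + £12,155.30 = £316,751.49.

£316,751.49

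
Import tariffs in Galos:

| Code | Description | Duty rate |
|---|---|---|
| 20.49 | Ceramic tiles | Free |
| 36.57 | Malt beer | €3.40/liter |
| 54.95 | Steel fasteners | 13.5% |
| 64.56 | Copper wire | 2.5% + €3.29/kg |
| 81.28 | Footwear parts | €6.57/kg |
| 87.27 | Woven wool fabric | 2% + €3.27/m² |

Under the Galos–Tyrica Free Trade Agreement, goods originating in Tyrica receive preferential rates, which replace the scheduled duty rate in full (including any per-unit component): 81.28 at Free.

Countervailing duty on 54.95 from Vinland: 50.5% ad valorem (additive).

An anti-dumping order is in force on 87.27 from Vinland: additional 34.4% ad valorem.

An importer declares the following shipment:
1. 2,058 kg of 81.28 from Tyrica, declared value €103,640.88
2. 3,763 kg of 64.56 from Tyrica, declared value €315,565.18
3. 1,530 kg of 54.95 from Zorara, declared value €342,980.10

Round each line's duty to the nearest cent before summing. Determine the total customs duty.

€66,571.71

Line 1 (81.28, Tyrica, 2,058 kg, €103,640.88):
Base rate for 81.28 is €6.57/kg.
Origin Tyrica qualifies under the Galos–Tyrica agreement and 81.28 is covered: preferential rate Free applies instead.
Duty = €103,640.88 × 0% = €0.00.
Line 2 (64.56, Tyrica, 3,763 kg, €315,565.18):
Base rate for 64.56 is 2.5% + €3.29/kg.
Origin Tyrica is the FTA partner but 64.56 is not on the preference list; base rate stands.
Duty = €315,565.18 × 2.5% + 3,763 × €3.29 = €20,269.40.
Line 3 (54.95, Zorara, 1,530 kg, €342,980.10):
Base rate for 54.95 is 13.5%.
The additional-duty order on 54.95 targets Vinland, not Zorara; it does not apply.
Duty = €342,980.10 × 13.5% = €46,302.31.
Total = €0.00 + €20,269.40 + €46,302.31 = €66,571.71.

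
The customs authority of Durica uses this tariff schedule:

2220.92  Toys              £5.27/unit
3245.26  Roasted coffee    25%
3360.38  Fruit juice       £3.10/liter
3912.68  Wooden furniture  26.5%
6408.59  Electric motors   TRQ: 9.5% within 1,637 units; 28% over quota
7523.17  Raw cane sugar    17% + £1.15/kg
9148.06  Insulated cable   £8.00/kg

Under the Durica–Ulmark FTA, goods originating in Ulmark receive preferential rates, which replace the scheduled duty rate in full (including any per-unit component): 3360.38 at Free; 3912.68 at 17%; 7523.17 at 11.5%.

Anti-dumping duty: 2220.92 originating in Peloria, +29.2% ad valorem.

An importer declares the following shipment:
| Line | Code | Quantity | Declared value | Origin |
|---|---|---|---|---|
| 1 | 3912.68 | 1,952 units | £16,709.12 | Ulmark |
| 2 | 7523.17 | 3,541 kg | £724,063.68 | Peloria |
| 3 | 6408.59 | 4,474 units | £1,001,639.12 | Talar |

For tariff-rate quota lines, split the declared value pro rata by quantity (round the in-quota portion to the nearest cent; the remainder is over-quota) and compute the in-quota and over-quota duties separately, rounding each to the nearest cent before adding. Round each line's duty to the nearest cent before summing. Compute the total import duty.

£342,661.55

Line 1 (3912.68, Ulmark, 1,952 units, £16,709.12):
Base rate for 3912.68 is 26.5%.
Origin Ulmark qualifies under the Durica–Ulmark agreement and 3912.68 is covered: preferential rate 17% applies instead.
Duty = £16,709.12 × 17% = £2,840.55.
Line 2 (7523.17, Peloria, 3,541 kg, £724,063.68):
Base rate for 7523.17 is 17% + £1.15/kg.
7523.17 has an FTA preferential rate, but origin Peloria is not Ulmark; base rate stands.
Duty = £724,063.68 × 17% + 3,541 × £1.15 = £127,162.98.
Line 3 (6408.59, Talar, 4,474 units, £1,001,639.12):
Code 6408.59 is under a tariff-rate quota (threshold 1,637 units). In-quota: 1,637 units at 9.5%; over-quota: 2,837 units at 28%.
Pro-rata value split: in-quota = £1,001,639.12 × 1,637/4,474 = £366,491.56; over-quota = £1,001,639.12 − £366,491.56 = £635,147.56.
In-quota duty = £366,491.56 × 9.5% = £34,816.70. Over-quota duty = £635,147.56 × 28% = £177,841.32.
Line duty = £34,816.70 + £177,841.32 = £212,658.02.
Total = £2,840.55 + £127,162.98 + £212,658.02 = £342,661.55.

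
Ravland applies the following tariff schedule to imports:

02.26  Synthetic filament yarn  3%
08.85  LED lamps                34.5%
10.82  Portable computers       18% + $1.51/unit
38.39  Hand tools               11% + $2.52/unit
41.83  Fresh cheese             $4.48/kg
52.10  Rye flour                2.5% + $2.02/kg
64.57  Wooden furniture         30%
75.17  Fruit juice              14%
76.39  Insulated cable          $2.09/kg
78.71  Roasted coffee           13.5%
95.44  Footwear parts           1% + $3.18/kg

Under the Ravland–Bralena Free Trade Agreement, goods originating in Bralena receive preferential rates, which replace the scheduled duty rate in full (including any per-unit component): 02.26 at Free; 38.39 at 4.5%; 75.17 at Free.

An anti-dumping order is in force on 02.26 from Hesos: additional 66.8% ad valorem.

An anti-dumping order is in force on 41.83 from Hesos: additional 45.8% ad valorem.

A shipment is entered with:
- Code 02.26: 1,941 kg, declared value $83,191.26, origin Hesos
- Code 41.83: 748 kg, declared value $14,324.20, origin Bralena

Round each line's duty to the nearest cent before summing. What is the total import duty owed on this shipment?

Line 1 (02.26, Hesos, 1,941 kg, $83,191.26):
Base rate for 02.26 is 3%.
02.26 has an FTA preferential rate, but origin Hesos is not Bralena; base rate stands.
Additional duty on 02.26 from Hesos: +66.8%. Applied ad valorem rate: 3% + 66.8% = 69.8%.
Duty = $83,191.26 × 69.8% = $58,067.50.
Line 2 (41.83, Bralena, 748 kg, $14,324.20):
Base rate for 41.83 is $4.48/kg.
Origin Bralena is the FTA partner but 41.83 is not on the preference list; base rate stands.
The additional-duty order on 41.83 targets Hesos, not Bralena; it does not apply.
Duty = 748 × $4.48 = $3,351.04.
Total = $58,067.50 + $3,351.04 = $61,418.54.

$61,418.54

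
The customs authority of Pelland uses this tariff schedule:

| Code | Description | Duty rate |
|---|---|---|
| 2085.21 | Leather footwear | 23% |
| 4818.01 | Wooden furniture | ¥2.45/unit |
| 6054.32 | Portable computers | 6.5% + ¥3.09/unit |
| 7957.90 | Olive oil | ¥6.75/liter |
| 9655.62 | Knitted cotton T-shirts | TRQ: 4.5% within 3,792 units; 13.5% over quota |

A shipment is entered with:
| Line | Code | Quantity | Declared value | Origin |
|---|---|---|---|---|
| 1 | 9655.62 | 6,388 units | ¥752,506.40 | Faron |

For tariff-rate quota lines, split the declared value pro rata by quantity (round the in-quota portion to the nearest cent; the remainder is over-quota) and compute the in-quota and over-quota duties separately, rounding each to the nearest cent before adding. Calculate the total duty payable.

¥61,385.58

Line 1 (9655.62, Faron, 6,388 units, ¥752,506.40):
Code 9655.62 is under a tariff-rate quota (threshold 3,792 units). In-quota: 3,792 units at 4.5%; over-quota: 2,596 units at 13.5%.
Pro-rata value split: in-quota = ¥752,506.40 × 3,792/6,388 = ¥446,697.60; over-quota = ¥752,506.40 − ¥446,697.60 = ¥305,808.80.
In-quota duty = ¥446,697.60 × 4.5% = ¥20,101.39. Over-quota duty = ¥305,808.80 × 13.5% = ¥41,284.19.
Line duty = ¥20,101.39 + ¥41,284.19 = ¥61,385.58.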